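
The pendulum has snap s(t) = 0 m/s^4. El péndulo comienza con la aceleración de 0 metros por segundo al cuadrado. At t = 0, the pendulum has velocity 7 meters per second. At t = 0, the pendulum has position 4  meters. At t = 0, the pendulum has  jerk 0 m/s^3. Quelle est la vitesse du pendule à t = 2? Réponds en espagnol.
Para resolver esto, necesitamos tomar 3 antiderivadas de nuestra ecuación del snap s(t) = 0. La integral del snap, con j(0) = 0, da la sacudida: j(t) = 0. Integrando la sacudida y usando la condición inicial a(0) = 0, obtenemos a(t) = 0. La antiderivada de la aceleración, con v(0) = 7, da la velocidad: v(t) = 7. Tenemos la velocidad v(t) = 7. Sustituyendo t = 2: v(2) = 7.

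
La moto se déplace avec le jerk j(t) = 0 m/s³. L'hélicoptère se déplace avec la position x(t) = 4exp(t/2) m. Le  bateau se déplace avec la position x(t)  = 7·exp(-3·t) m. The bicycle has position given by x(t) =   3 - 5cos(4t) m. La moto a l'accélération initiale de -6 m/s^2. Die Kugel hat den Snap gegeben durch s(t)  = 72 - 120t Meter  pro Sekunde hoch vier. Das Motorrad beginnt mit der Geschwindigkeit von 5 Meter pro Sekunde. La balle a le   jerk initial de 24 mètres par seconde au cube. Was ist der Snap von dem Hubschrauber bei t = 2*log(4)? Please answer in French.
Pour résoudre ceci, nous devons prendre 4 dérivées de notre équation de la position x(t) = 4·exp(t/2). La dérivée de la position donne la vitesse: v(t) = 2·exp(t/2). La dérivée de la vitesse donne l'accélération: a(t) = exp(t/2). La dérivée de l'accélération donne le jerk: j(t) = exp(t/2)/2. En prenant d/dt de j(t), nous trouvons s(t) = exp(t/2)/4. De l'équation du snap s(t) = exp(t/2)/4, nous substituons t = 2*log(4) pour obtenir s = 1.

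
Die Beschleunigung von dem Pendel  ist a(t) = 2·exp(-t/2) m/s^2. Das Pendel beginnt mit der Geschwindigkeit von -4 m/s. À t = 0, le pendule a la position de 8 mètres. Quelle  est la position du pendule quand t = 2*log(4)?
Pour résoudre ceci, nous devons prendre 2 primitives de notre équation de l'accélération a(t) = 2·exp(-t/2). La primitive de l'accélération est la vitesse. En utilisant v(0) = -4, nous obtenons v(t) = -4·exp(-t/2). La primitive de la vitesse est la position. En utilisant x(0) = 8, nous obtenons x(t) = 8·exp(-t/2). De l'équation de la position x(t) = 8·exp(-t/2), nous substituons t = 2*log(4) pour obtenir x = 2.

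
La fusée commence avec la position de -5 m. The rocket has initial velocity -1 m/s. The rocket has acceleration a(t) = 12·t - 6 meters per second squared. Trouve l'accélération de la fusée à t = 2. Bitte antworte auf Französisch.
Nous avons l'accélération a(t) = 12·t - 6. En substituant t = 2: a(2) = 18.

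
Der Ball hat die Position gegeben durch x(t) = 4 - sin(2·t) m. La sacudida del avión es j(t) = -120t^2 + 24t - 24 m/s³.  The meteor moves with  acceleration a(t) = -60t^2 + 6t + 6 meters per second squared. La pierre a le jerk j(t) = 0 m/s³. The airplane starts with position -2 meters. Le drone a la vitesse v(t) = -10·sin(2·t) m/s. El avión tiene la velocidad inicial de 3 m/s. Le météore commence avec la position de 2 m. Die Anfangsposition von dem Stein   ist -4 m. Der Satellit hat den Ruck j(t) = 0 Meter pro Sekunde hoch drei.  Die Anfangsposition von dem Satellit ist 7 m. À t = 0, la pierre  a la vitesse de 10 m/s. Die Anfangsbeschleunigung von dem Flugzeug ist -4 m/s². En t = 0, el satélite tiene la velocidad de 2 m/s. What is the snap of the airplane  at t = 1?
We must differentiate our jerk equation j(t) = -120·t^2 + 24·t - 24 1 time. Taking d/dt of j(t), we find s(t) = 24 - 240·t. From the given snap equation s(t) = 24 - 240·t, we substitute t = 1 to get s = -216.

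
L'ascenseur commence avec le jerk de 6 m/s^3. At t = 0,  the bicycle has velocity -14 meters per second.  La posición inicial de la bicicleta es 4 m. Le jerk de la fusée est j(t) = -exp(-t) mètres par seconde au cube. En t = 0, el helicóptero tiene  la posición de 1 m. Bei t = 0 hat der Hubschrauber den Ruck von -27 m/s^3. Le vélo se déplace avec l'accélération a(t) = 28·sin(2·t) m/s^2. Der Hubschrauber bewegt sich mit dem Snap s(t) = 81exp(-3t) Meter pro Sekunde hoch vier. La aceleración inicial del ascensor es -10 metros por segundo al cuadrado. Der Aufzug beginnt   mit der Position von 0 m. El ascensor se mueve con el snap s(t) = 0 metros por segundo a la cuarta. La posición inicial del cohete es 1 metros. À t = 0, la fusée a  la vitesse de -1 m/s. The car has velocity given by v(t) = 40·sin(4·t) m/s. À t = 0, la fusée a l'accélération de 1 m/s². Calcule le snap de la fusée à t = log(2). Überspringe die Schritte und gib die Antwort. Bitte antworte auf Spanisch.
La respuesta es 1/2.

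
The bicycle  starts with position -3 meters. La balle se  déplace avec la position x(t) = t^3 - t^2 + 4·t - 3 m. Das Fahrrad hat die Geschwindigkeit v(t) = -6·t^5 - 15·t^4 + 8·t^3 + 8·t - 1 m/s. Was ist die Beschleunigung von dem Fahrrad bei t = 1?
Wir müssen unsere Gleichung für die Geschwindigkeit v(t) = -6·t^5 - 15·t^4 + 8·t^3 + 8·t - 1 1-mal ableiten. Mit d/dt von v(t) finden wir a(t) = -30·t^4 - 60·t^3 + 24·t^2 + 8. Mit a(t) = -30·t^4 - 60·t^3 + 24·t^2 + 8 und Einsetzen von t = 1, finden wir a = -58.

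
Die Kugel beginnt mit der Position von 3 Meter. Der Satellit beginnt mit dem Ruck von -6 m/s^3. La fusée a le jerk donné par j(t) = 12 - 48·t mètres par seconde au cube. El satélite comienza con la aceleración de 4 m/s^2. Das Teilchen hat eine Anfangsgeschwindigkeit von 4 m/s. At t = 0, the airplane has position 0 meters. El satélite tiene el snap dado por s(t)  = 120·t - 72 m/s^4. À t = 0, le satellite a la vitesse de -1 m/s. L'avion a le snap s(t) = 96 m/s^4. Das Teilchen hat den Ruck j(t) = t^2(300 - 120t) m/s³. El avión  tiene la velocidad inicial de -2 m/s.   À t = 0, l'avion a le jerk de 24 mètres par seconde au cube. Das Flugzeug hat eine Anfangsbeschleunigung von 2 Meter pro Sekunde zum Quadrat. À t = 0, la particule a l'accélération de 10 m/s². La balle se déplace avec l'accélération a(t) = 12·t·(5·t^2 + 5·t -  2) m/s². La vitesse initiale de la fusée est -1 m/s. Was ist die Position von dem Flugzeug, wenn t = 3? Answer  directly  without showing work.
Bei t = 3, x = 435.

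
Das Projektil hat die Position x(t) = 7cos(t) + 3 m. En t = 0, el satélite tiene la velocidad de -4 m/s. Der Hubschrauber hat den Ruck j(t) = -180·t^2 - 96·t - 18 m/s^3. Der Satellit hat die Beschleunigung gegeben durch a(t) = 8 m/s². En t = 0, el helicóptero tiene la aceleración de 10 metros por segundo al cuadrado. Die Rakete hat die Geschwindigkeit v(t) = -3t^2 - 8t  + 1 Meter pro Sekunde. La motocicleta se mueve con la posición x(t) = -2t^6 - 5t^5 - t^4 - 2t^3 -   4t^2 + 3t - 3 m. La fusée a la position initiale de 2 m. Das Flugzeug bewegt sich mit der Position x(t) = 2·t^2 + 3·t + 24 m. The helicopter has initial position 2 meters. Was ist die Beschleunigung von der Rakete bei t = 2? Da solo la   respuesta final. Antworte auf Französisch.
a(2) = -20.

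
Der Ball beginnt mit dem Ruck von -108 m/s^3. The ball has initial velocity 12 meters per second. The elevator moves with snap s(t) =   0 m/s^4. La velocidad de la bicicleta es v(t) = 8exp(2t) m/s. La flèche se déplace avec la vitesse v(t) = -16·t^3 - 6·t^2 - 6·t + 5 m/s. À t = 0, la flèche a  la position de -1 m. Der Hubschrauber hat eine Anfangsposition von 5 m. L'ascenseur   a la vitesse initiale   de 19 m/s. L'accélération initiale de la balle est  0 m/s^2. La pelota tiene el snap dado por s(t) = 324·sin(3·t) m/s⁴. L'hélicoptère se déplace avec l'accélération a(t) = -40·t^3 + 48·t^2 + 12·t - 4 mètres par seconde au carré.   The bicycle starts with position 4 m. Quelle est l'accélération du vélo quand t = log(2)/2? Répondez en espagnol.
Debemos derivar nuestra ecuación de la velocidad v(t) = 8·exp(2·t) 1 vez. Tomando d/dt de v(t), encontramos a(t) = 16·exp(2·t). Tenemos la aceleración a(t) = 16·exp(2·t). Sustituyendo t = log(2)/2: a(log(2)/2) = 32.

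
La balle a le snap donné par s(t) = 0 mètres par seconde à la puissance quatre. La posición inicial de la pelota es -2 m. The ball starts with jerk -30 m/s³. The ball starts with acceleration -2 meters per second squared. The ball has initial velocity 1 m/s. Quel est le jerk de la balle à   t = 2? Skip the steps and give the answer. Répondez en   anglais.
The answer is -30.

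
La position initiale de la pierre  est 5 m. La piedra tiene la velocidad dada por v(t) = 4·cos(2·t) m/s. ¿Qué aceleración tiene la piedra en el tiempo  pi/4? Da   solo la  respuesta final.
En t = pi/4, a = -8.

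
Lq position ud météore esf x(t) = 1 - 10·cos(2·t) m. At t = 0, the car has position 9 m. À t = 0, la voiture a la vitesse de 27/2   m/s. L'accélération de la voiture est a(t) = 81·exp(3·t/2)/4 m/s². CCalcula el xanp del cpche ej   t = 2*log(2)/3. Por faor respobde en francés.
En partant de l'accélération a(t) = 81·exp(3·t/2)/4, nous prenons 2 dérivées. La dérivée de l'accélération donne le jerk: j(t) = 243·exp(3·t/2)/8. En dérivant le jerk, nous obtenons le snap: s(t) = 729·exp(3·t/2)/16. Nous avons le snap s(t) = 729·exp(3·t/2)/16. En substituant t = 2*log(2)/3: s(2*log(2)/3) = 729/8.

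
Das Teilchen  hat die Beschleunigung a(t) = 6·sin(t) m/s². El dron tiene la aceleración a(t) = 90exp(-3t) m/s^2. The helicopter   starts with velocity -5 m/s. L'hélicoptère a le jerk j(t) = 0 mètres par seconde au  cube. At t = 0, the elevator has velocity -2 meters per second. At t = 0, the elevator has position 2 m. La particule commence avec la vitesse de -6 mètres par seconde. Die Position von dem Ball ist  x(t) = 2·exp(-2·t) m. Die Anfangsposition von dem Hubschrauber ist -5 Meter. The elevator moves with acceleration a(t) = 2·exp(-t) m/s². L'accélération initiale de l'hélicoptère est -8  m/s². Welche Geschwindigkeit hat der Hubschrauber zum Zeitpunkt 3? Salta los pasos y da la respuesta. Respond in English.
At t = 3, v = -29.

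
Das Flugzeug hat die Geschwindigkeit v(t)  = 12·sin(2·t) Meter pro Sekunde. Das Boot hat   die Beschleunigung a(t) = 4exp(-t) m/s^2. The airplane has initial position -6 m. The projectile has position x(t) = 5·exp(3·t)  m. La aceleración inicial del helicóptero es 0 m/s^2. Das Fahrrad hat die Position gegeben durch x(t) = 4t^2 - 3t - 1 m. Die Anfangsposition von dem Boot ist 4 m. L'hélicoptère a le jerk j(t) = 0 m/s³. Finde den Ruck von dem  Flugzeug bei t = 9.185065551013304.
Wir müssen unsere Gleichung für die Geschwindigkeit v(t) = 12·sin(2·t) 2-mal ableiten. Durch Ableiten von der Geschwindigkeit erhalten wir die Beschleunigung: a(t) = 24·cos(2·t). Durch Ableiten von der Beschleunigung erhalten wir den Ruck: j(t) = -48·sin(2·t). Aus der Gleichung für den Ruck j(t) = -48·sin(2·t), setzen wir t = 9.185065551013304 ein und erhalten j = 22.1409080165477.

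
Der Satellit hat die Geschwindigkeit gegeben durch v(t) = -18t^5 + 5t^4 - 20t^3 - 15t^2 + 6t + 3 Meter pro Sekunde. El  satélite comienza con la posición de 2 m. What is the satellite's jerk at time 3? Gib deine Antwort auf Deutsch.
Um dies zu lösen, müssen wir 2 Ableitungen unserer Gleichung für die Geschwindigkeit v(t) = -18·t^5 + 5·t^4 - 20·t^3 - 15·t^2 + 6·t + 3 nehmen. Durch Ableiten von der Geschwindigkeit erhalten wir die Beschleunigung: a(t) = -90·t^4 + 20·t^3 - 60·t^2 - 30·t + 6. Durch Ableiten von der Beschleunigung erhalten wir den Ruck: j(t) = -360·t^3 + 60·t^2 - 120·t - 30. Aus der Gleichung für den Ruck j(t) = -360·t^3 + 60·t^2 - 120·t - 30, setzen wir t = 3 ein und erhalten j = -9570.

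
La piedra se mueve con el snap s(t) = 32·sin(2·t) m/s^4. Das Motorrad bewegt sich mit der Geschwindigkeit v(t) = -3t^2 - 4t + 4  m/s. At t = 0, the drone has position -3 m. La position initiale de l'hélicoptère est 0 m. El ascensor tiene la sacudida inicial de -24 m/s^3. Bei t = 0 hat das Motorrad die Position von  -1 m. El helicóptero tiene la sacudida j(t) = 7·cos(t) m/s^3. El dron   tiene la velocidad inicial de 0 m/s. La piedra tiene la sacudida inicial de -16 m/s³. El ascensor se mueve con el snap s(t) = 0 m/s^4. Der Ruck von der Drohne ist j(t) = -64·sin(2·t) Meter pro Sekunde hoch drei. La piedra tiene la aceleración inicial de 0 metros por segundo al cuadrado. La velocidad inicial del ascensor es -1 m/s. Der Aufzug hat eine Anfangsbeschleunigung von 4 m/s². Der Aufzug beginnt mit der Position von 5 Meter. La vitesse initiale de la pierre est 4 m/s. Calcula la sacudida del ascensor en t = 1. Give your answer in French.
Nous devons trouver l'intégrale de notre équation du snap s(t) = 0 1 fois. En intégrant le snap et en utilisant la condition initiale j(0) = -24, nous obtenons j(t) = -24. Nous avons le jerk j(t) = -24. En substituant t = 1: j(1) = -24.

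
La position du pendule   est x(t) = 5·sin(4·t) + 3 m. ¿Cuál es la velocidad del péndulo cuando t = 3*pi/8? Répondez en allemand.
Wir müssen unsere Gleichung für die Position x(t) = 5·sin(4·t) + 3 1-mal ableiten. Durch Ableiten von der Position erhalten wir die Geschwindigkeit: v(t) = 20·cos(4·t). Mit v(t) = 20·cos(4·t) und Einsetzen von t = 3*pi/8, finden wir v = 0.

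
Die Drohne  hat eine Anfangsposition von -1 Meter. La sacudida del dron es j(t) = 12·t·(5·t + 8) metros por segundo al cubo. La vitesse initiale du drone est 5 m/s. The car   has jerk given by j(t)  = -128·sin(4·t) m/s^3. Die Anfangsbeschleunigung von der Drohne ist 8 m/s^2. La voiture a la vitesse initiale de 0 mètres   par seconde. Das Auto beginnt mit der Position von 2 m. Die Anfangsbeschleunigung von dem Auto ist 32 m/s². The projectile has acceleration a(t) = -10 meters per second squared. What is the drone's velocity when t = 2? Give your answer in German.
Wir müssen die Stammfunktion unserer Gleichung für den Ruck j(t) = 12·t·(5·t + 8) 2-mal finden. Durch Integration von dem Ruck und Verwendung der Anfangsbedingung a(0) = 8, erhalten wir a(t) = 20·t^3 + 48·t^2 + 8. Durch Integration von der Beschleunigung und Verwendung der Anfangsbedingung v(0) = 5, erhalten wir v(t) = 5·t^4 + 16·t^3 + 8·t + 5. Mit v(t) = 5·t^4 + 16·t^3 + 8·t + 5 und Einsetzen von t = 2, finden wir v = 229.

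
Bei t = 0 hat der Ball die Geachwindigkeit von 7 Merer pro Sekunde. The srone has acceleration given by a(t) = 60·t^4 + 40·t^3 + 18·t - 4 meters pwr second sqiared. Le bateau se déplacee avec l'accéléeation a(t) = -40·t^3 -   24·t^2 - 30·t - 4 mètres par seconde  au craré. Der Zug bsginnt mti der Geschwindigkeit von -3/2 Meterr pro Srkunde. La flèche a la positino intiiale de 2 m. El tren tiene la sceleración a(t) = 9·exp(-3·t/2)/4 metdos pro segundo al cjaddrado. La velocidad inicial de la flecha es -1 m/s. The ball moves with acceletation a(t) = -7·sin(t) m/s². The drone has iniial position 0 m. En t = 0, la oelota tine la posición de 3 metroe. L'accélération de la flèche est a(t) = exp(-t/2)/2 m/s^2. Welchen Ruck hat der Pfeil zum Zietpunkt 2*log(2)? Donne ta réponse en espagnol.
Partiendo de la aceleración a(t) = exp(-t/2)/2, tomamos 1 derivada. La derivada de la aceleración da la sacudida: j(t) = -exp(-t/2)/4. Usando j(t) = -exp(-t/2)/4 y sustituyendo t = 2*log(2), encontramos j = -1/8.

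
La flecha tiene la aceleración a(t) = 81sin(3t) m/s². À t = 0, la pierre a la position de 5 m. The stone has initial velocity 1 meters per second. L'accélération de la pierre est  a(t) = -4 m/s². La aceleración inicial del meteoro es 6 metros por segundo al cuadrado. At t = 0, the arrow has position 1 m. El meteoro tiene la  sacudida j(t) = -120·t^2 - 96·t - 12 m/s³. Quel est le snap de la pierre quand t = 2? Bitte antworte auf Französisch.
Pour résoudre ceci, nous devons prendre 2 dérivées de notre équation de l'accélération a(t) = -4. En dérivant l'accélération, nous obtenons le jerk: j(t) = 0. En prenant d/dt de j(t), nous trouvons s(t) = 0. Nous avons le snap s(t) = 0. En substituant t = 2: s(2) = 0.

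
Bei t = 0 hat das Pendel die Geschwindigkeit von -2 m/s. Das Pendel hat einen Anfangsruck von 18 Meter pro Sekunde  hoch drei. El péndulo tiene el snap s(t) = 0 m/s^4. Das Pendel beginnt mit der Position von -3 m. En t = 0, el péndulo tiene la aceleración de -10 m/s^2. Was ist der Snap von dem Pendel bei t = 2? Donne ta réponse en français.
En utilisant s(t) = 0 et en substituant t = 2, nous trouvons s = 0.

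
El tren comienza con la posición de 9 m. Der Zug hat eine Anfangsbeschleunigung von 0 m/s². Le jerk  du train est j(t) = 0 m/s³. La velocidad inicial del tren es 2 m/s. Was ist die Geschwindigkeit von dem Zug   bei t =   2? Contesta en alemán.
Um dies zu lösen, müssen wir 2 Integrale unserer Gleichung für den Ruck j(t) = 0 finden. Mit ∫j(t)dt und Anwendung von a(0) = 0, finden wir a(t) = 0. Durch Integration von der Beschleunigung und Verwendung der Anfangsbedingung v(0) = 2, erhalten wir v(t) = 2. Mit v(t) = 2 und Einsetzen von t = 2, finden wir v = 2.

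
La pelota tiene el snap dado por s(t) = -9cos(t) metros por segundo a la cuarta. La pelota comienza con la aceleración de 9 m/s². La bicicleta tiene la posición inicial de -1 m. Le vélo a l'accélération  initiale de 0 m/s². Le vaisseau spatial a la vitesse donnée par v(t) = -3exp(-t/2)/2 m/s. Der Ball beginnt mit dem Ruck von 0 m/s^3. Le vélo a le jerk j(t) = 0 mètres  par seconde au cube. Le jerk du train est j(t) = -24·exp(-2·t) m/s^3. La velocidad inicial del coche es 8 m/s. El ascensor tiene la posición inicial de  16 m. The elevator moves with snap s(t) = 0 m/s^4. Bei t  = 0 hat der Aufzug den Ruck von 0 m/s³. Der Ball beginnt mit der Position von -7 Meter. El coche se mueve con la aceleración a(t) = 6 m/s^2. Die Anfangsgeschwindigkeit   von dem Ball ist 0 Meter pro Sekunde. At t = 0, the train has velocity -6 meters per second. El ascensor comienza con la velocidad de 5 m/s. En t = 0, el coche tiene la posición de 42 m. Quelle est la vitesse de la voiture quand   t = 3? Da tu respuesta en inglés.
To find the answer, we compute 1 integral of a(t) = 6. Finding the integral of a(t) and using v(0) = 8: v(t) = 6·t + 8. From the given velocity equation v(t) = 6·t + 8, we substitute t = 3 to get v = 26.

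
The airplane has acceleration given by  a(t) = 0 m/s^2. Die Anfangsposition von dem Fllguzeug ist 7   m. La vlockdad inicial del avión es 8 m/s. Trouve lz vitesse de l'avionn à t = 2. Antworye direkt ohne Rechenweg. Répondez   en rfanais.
v(2) = 8.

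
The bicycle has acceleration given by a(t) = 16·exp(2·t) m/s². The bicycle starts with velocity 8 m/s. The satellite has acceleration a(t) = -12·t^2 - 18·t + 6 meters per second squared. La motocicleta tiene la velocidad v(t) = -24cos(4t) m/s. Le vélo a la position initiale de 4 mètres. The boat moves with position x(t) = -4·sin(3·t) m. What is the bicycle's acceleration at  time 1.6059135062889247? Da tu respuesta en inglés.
We have acceleration a(t) = 16·exp(2·t). Substituting t = 1.6059135062889247: a(1.6059135062889247) = 397.190388927516.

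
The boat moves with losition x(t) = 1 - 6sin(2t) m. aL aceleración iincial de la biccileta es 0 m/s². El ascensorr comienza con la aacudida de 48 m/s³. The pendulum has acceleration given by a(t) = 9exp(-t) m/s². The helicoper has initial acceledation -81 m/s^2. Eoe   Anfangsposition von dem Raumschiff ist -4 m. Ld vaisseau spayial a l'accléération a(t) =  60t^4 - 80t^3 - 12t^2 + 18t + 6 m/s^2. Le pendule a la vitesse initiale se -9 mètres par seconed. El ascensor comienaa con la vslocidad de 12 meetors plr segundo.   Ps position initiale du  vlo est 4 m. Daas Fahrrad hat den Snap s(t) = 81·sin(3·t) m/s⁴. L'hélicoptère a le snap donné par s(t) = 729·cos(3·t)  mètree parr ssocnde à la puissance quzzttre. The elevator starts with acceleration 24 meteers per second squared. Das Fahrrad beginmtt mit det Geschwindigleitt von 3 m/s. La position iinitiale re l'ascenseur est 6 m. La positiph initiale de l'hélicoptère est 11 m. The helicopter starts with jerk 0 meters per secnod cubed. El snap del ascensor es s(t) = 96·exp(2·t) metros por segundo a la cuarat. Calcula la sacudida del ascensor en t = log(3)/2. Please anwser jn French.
Pour résoudre ceci, nous devons prendre 1 intégrale de notre équation du snap s(t) = 96·exp(2·t). En intégrant le snap et en utilisant la condition initiale j(0) = 48, nous obtenons j(t) = 48·exp(2·t). Nous avons le jerk j(t) = 48·exp(2·t). En substituant t = log(3)/2: j(log(3)/2) = 144.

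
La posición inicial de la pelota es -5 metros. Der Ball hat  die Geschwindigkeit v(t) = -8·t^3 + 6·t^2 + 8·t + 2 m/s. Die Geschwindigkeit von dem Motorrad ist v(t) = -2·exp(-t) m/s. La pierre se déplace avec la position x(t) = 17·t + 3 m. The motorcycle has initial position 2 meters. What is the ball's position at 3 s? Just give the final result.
At t = 3, x = -71.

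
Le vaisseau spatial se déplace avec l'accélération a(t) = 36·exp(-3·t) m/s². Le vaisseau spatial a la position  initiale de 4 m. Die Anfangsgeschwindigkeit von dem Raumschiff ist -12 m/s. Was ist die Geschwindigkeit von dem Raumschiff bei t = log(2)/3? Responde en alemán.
Wir müssen das Integral unserer Gleichung für die Beschleunigung a(t) = 36·exp(-3·t) 1-mal finden. Durch Integration von der Beschleunigung und Verwendung der Anfangsbedingung v(0) = -12, erhalten wir v(t) = -12·exp(-3·t). Mit v(t) = -12·exp(-3·t) und Einsetzen von t = log(2)/3, finden wir v = -6.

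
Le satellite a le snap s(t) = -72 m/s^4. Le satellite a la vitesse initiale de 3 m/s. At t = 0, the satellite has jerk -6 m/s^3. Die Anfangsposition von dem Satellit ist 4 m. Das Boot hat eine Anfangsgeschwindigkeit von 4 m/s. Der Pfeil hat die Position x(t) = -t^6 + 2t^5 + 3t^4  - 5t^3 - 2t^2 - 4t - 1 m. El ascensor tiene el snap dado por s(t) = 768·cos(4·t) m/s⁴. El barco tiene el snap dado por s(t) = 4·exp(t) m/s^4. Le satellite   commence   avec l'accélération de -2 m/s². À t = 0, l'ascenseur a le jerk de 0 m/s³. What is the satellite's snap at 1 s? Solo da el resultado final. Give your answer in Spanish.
La respuesta es -72.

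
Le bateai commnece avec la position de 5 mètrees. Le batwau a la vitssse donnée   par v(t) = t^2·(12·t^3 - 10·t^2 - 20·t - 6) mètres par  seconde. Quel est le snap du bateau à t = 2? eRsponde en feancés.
Pour résoudre ceci, nous devons prendre 3 dérivées de notre équation de la vitesse v(t) = t^2·(12·t^3 - 10·t^2 - 20·t - 6). La dérivée de la vitesse donne l'accélération: a(t) = t^2·(36·t^2 - 20·t - 20) + 2·t·(12·t^3 - 10·t^2 - 20·t - 6). En dérivant l'accélération, nous obtenons le jerk: j(t) = 24·t^3 + t^2·(72·t - 20) - 20·t^2 + 4·t·(36·t^2 - 20·t - 20) - 40·t - 12. En dérivant le jerk, nous obtenons le snap: s(t) = 288·t^2 + 6·t·(72·t - 20) - 120·t - 120. De l'équation du snap s(t) = 288·t^2 + 6·t·(72·t - 20) - 120·t - 120, nous substituons t = 2 pour obtenir s = 2280.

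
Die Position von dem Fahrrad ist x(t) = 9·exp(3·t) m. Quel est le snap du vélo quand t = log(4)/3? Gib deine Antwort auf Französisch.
Pour résoudre ceci, nous devons prendre 4 dérivées de notre équation de la position x(t) = 9·exp(3·t). En dérivant la position, nous obtenons la vitesse: v(t) = 27·exp(3·t). En prenant d/dt de v(t), nous trouvons a(t) = 81·exp(3·t). La dérivée de l'accélération donne le jerk: j(t) = 243·exp(3·t). La dérivée du jerk donne le snap: s(t) = 729·exp(3·t). De l'équation du snap s(t) = 729·exp(3·t), nous substituons t = log(4)/3 pour obtenir s = 2916.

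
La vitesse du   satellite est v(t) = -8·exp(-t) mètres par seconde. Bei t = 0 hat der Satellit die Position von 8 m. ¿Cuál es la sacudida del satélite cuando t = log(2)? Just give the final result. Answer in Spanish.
La sacudida en t = log(2) es j = -4.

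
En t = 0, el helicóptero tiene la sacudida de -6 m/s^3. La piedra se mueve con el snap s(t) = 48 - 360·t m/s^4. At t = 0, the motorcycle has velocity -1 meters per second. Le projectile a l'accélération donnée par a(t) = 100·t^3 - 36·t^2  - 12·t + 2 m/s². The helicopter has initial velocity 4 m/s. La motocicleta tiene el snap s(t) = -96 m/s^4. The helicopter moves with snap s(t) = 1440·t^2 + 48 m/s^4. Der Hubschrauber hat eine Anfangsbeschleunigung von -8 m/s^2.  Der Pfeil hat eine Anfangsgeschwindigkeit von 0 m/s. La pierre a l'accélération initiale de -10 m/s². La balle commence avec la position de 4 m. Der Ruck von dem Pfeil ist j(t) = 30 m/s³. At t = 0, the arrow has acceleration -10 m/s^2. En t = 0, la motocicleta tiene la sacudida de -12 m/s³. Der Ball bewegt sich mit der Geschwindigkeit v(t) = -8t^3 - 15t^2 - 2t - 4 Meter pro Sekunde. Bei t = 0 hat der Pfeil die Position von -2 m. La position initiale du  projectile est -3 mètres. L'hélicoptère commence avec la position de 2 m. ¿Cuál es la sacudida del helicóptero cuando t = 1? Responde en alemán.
Wir müssen unsere Gleichung für den Snap s(t) = 1440·t^2 + 48 1-mal integrieren. Durch Integration von dem Snap und Verwendung der Anfangsbedingung j(0) = -6, erhalten wir j(t) = 480·t^3 + 48·t - 6. Wir haben den Ruck j(t) = 480·t^3 + 48·t - 6. Durch Einsetzen von t = 1: j(1) = 522.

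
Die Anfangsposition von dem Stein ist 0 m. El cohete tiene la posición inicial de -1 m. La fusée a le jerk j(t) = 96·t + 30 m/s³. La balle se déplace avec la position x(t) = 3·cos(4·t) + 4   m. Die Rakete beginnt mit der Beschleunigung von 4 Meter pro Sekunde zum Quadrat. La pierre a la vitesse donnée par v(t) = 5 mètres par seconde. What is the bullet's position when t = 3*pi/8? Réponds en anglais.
Using x(t) = 3·cos(4·t) + 4 and substituting t = 3*pi/8, we find x = 4.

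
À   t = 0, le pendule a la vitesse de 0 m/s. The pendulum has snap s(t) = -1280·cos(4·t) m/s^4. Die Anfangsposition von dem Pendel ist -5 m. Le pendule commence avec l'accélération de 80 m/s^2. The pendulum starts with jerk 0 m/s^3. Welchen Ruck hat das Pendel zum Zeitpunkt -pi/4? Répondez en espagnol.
Necesitamos integrar nuestra ecuación del snap s(t) = -1280·cos(4·t) 1 vez. Tomando ∫s(t)dt y aplicando j(0) = 0, encontramos j(t) = -320·sin(4·t). De la ecuación de la sacudida j(t) = -320·sin(4·t), sustituimos t = -pi/4 para obtener j = 0.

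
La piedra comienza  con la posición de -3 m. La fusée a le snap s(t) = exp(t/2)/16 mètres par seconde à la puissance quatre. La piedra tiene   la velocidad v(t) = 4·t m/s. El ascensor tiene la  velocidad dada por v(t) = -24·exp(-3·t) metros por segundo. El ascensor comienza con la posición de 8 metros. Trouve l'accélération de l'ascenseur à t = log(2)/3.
Pour résoudre ceci, nous devons prendre 1 dérivée de notre équation de la vitesse v(t) = -24·exp(-3·t). En prenant d/dt de v(t), nous trouvons a(t) = 72·exp(-3·t). En utilisant a(t) = 72·exp(-3·t) et en substituant t = log(2)/3, nous trouvons a = 36.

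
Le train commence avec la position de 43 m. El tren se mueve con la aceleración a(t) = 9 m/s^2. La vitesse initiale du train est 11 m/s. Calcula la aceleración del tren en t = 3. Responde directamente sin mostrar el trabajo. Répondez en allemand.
a(3) = 9.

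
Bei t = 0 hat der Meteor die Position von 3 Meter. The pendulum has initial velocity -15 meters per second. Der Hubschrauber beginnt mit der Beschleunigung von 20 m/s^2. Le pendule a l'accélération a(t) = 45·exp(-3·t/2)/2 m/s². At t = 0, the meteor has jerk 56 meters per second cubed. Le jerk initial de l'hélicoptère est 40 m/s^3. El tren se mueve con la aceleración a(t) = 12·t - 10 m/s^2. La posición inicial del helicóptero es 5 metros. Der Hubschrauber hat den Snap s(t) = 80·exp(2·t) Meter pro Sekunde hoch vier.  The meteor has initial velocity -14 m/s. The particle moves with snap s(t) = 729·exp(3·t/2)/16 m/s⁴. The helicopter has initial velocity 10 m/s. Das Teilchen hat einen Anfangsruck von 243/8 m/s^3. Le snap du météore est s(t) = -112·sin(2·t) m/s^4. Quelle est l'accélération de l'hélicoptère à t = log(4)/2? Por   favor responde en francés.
En partant du snap s(t) = 80·exp(2·t), nous prenons 2 primitives. La primitive du snap est le jerk. En utilisant j(0) = 40, nous obtenons j(t) = 40·exp(2·t). En prenant ∫j(t)dt et en appliquant a(0) = 20, nous trouvons a(t) = 20·exp(2·t). Nous avons l'accélération a(t) = 20·exp(2·t). En substituant t = log(4)/2: a(log(4)/2) = 80.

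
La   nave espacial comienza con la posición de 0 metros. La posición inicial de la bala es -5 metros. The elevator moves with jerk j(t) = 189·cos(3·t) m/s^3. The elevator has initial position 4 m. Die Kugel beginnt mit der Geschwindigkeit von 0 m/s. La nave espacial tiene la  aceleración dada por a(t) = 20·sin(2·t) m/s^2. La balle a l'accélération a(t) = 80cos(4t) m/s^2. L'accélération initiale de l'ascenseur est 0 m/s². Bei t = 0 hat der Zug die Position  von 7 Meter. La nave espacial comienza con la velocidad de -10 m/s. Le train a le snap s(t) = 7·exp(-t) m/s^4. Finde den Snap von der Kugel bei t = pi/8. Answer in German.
Wir müssen unsere Gleichung für die Beschleunigung a(t) = 80·cos(4·t) 2-mal ableiten. Die Ableitung von der Beschleunigung ergibt den Ruck: j(t) = -320·sin(4·t). Durch Ableiten von dem Ruck erhalten wir den Snap: s(t) = -1280·cos(4·t). Aus der Gleichung für den Snap s(t) = -1280·cos(4·t), setzen wir t = pi/8 ein und erhalten s = 0.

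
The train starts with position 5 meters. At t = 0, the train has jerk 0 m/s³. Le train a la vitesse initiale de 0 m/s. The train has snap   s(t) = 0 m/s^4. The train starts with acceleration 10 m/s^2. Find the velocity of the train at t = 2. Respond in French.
Nous devons intégrer notre équation du snap s(t) = 0 3 fois. L'intégrale du snap, avec j(0) = 0, donne le jerk: j(t) = 0. En prenant ∫j(t)dt et en appliquant a(0) = 10, nous trouvons a(t) = 10. En prenant ∫a(t)dt et en appliquant v(0) = 0, nous trouvons v(t) = 10·t. En utilisant v(t) = 10·t et en substituant t = 2, nous trouvons v = 20.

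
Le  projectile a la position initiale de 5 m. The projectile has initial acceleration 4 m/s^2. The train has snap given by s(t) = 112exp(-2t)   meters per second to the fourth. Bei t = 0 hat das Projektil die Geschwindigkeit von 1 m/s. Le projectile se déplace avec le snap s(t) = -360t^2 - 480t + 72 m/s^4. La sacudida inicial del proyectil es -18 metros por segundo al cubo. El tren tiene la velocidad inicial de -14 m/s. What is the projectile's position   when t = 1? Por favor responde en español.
Debemos encontrar la integral de nuestra ecuación del snap s(t) = -360·t^2 - 480·t + 72 4 veces. Integrando el snap y usando la condición inicial j(0) = -18, obtenemos j(t) = -120·t^3 - 240·t^2 + 72·t - 18. La integral de la sacudida, con a(0) = 4, da la aceleración: a(t) = -30·t^4 - 80·t^3 + 36·t^2 - 18·t + 4. Integrando la aceleración y usando la condición inicial v(0) = 1, obtenemos v(t) = -6·t^5 - 20·t^4 + 12·t^3 - 9·t^2 + 4·t + 1. La integral de la velocidad, con x(0) = 5, da la posición: x(t) = -t^6 - 4·t^5 + 3·t^4 - 3·t^3 + 2·t^2 + t + 5. Tenemos la posición x(t) = -t^6 - 4·t^5 + 3·t^4 - 3·t^3 + 2·t^2 + t + 5. Sustituyendo t = 1: x(1) = 3.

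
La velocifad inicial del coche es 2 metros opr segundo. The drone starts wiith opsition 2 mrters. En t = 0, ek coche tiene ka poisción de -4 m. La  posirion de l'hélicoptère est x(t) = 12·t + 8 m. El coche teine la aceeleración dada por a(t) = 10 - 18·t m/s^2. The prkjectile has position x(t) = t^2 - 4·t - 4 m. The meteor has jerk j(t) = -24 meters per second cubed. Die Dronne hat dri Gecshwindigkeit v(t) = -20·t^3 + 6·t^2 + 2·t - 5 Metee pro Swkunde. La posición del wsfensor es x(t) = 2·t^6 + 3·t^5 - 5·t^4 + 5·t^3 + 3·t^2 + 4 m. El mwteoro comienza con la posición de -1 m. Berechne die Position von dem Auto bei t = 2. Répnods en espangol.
Necesitamos integrar nuestra ecuación de la aceleración a(t) = 10 - 18·t 2 veces. La integral de la aceleración, con v(0) = 2, da la velocidad: v(t) = -9·t^2 + 10·t + 2. Tomando ∫v(t)dt y aplicando x(0) = -4, encontramos x(t) = -3·t^3 + 5·t^2 + 2·t - 4. Usando x(t) = -3·t^3 + 5·t^2 + 2·t - 4 y sustituyendo t = 2, encontramos x = -4.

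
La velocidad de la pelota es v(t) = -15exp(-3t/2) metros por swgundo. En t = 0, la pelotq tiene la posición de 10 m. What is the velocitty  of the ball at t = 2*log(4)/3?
Using v(t) = -15·exp(-3·t/2) and substituting t = 2*log(4)/3, we find v = -15/4.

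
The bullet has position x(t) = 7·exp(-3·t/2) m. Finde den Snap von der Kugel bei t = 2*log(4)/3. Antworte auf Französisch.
Nous devons dériver notre équation de la position x(t) = 7·exp(-3·t/2) 4 fois. En prenant d/dt de x(t), nous trouvons v(t) = -21·exp(-3·t/2)/2. En dérivant la vitesse, nous obtenons l'accélération: a(t) = 63·exp(-3·t/2)/4. En prenant d/dt de a(t), nous trouvons j(t) = -189·exp(-3·t/2)/8. En prenant d/dt de j(t), nous trouvons s(t) = 567·exp(-3·t/2)/16. De l'équation du snap s(t) = 567·exp(-3·t/2)/16, nous substituons t = 2*log(4)/3 pour obtenir s = 567/64.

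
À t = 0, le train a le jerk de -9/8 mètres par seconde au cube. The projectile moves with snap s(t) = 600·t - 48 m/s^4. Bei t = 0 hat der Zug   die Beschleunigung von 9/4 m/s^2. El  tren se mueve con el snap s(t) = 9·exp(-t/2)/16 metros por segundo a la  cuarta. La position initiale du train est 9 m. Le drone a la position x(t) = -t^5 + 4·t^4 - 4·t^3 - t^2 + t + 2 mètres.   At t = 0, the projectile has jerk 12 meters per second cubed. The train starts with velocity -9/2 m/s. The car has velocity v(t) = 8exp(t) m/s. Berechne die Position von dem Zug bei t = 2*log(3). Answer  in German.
Ausgehend von dem Snap s(t) = 9·exp(-t/2)/16, nehmen wir 4 Integrale. Die Stammfunktion von dem Snap, mit j(0) = -9/8, ergibt den Ruck: j(t) = -9·exp(-t/2)/8. Durch Integration von dem Ruck und Verwendung der Anfangsbedingung a(0) = 9/4, erhalten wir a(t) = 9·exp(-t/2)/4. Mit ∫a(t)dt und Anwendung von v(0) = -9/2, finden wir v(t) = -9·exp(-t/2)/2. Die Stammfunktion von der Geschwindigkeit ist die Position. Mit x(0) = 9 erhalten wir x(t) = 9·exp(-t/2). Wir haben die Position x(t) = 9·exp(-t/2). Durch Einsetzen von t = 2*log(3): x(2*log(3)) = 3.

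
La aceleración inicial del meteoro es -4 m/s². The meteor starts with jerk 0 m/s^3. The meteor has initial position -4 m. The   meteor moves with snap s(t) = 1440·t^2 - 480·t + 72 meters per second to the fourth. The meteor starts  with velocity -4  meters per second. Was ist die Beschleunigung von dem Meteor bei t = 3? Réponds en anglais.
We must find the integral of our snap equation s(t) = 1440·t^2 - 480·t + 72 2 times. The integral of snap, with j(0) = 0, gives jerk: j(t) = 24·t·(20·t^2 - 10·t + 3). Taking ∫j(t)dt and applying a(0) = -4, we find a(t) = 120·t^4 - 80·t^3 + 36·t^2 - 4. Using a(t) = 120·t^4 - 80·t^3 + 36·t^2 - 4 and substituting t = 3, we find a = 7880.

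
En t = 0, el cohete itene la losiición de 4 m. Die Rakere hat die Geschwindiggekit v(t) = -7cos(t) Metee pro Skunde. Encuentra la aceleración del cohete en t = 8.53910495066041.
Debemos derivar nuestra ecuación de la velocidad v(t) = -7·cos(t) 1 vez. Tomando d/dt de v(t), encontramos a(t) = 7·sin(t). De la ecuación de la aceleración a(t) = 7·sin(t), sustituimos t = 8.53910495066041 para obtener a = 5.42038715445348.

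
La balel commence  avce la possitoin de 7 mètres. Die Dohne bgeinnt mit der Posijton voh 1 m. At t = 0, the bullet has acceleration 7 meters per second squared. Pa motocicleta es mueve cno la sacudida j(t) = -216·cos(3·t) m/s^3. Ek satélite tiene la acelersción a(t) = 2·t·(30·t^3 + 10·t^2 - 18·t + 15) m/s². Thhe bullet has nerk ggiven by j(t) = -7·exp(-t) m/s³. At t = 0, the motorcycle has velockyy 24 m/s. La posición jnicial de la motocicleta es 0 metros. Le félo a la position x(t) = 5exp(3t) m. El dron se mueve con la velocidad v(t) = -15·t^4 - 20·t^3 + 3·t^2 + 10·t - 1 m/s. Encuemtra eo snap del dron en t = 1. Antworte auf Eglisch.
To solve this, we need to take 3 derivatives of our velocity equation v(t) = -15·t^4 - 20·t^3 + 3·t^2 + 10·t - 1. The derivative of velocity gives acceleration: a(t) = -60·t^3 - 60·t^2 + 6·t + 10. Differentiating acceleration, we get jerk: j(t) = -180·t^2 - 120·t + 6. Taking d/dt of j(t), we find s(t) = -360·t - 120. From the given snap equation s(t) = -360·t - 120, we substitute t = 1 to get s = -480.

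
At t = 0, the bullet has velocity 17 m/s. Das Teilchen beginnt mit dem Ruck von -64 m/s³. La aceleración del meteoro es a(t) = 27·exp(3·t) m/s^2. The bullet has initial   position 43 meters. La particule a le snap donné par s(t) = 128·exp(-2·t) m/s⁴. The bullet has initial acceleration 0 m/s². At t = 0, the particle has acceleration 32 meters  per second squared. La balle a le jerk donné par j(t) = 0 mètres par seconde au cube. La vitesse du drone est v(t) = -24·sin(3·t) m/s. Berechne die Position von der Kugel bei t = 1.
Wir müssen das Integral unserer Gleichung für den Ruck j(t) = 0 3-mal finden. Das Integral von dem Ruck ist die Beschleunigung. Mit a(0) = 0 erhalten wir a(t) = 0. Die Stammfunktion von der Beschleunigung, mit v(0) = 17, ergibt die Geschwindigkeit: v(t) = 17. Die Stammfunktion von der Geschwindigkeit, mit x(0) = 43, ergibt die Position: x(t) = 17·t + 43. Aus der Gleichung für die Position x(t) = 17·t + 43, setzen wir t = 1 ein und erhalten x = 60.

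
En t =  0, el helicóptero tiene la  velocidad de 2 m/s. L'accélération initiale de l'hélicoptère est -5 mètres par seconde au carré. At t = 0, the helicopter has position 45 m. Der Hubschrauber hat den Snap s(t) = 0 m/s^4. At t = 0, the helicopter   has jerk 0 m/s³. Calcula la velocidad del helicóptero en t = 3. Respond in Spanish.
Partiendo del snap s(t) = 0, tomamos 3 integrales. La integral del snap, con j(0) = 0, da la sacudida: j(t) = 0. Integrando la sacudida y usando la condición inicial a(0) = -5, obtenemos a(t) = -5. La integral de la aceleración, con v(0) = 2, da la velocidad: v(t) = 2 - 5·t. Tenemos la velocidad v(t) = 2 - 5·t. Sustituyendo t = 3: v(3) = -13.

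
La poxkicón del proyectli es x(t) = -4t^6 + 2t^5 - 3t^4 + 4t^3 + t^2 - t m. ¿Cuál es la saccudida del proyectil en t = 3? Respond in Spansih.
Partiendo de la posición x(t) = -4·t^6 + 2·t^5 - 3·t^4 + 4·t^3 + t^2 - t, tomamos 3 derivadas. Derivando la posición, obtenemos la velocidad: v(t) = -24·t^5 + 10·t^4 - 12·t^3 + 12·t^2 + 2·t - 1. Derivando la velocidad, obtenemos la aceleración: a(t) = -120·t^4 + 40·t^3 - 36·t^2 + 24·t + 2. Derivando la aceleración, obtenemos la sacudida: j(t) = -480·t^3 + 120·t^2 - 72·t + 24. Tenemos la sacudida j(t) = -480·t^3 + 120·t^2 - 72·t + 24. Sustituyendo t = 3: j(3) = -12072.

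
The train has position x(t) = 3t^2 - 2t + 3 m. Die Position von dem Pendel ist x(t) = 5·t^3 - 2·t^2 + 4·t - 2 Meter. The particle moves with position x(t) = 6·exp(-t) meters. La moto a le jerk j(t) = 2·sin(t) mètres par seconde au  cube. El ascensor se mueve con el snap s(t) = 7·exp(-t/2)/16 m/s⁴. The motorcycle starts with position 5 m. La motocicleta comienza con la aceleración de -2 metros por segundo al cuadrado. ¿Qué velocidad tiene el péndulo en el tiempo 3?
Debemos derivar nuestra ecuación de la posición x(t) = 5·t^3 - 2·t^2 + 4·t - 2 1 vez. Tomando d/dt de x(t), encontramos v(t) = 15·t^2 - 4·t + 4. Tenemos la velocidad v(t) = 15·t^2 - 4·t + 4. Sustituyendo t = 3: v(3) = 127.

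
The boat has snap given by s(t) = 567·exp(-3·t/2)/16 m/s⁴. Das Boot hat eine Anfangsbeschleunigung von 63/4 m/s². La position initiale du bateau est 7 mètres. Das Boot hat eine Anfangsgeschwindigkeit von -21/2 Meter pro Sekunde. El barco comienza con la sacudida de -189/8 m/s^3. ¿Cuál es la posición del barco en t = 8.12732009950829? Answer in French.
Nous devons trouver la primitive de notre équation du snap s(t) = 567·exp(-3·t/2)/16 4 fois. La primitive du snap, avec j(0) = -189/8, donne le jerk: j(t) = -189·exp(-3·t/2)/8. En intégrant le jerk et en utilisant la condition initiale a(0) = 63/4, nous obtenons a(t) = 63·exp(-3·t/2)/4. En prenant ∫a(t)dt et en appliquant v(0) = -21/2, nous trouvons v(t) = -21·exp(-3·t/2)/2. En prenant ∫v(t)dt et en appliquant x(0) = 7, nous trouvons x(t) = 7·exp(-3·t/2). En utilisant x(t) = 7·exp(-3·t/2) et en substituant t = 8.12732009950829, nous trouvons x = 0.0000355322437094832.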